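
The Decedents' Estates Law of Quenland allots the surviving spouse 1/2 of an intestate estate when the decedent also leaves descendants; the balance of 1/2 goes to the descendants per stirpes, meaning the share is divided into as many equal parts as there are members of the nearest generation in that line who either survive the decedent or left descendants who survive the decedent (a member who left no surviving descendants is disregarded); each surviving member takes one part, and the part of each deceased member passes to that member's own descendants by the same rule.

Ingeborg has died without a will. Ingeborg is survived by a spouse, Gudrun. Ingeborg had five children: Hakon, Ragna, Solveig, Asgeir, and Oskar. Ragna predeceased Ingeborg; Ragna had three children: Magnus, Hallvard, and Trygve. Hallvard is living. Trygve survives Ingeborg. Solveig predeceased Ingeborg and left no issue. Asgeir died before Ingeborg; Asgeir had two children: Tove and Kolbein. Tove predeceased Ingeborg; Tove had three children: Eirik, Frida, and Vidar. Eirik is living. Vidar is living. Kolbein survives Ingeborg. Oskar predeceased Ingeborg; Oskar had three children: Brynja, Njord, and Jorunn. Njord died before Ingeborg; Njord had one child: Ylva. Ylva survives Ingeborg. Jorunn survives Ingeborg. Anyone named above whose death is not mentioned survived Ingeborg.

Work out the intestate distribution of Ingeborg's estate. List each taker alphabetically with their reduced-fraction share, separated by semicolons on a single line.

Gudrun, as surviving spouse, takes 1/2.
The remaining 1/2 passes to Ingeborg's descendants per stirpes.
Solveig left no surviving issue, so that branch lapses and is disregarded.
The 1/2 is divided into 4 equal shares of 1/8 among Hakon, Ragna, Asgeir, Oskar.
Hakon is living and takes 1/8.
Ragna predeceased; the 1/8 allotted to Ragna's branch passes to Ragna's issue by representation.
The 1/8 is divided into 3 equal shares of 1/24 among Magnus, Hallvard, Trygve.
Magnus is living and takes 1/24.
Hallvard is living and takes 1/24.
Trygve is living and takes 1/24.
Asgeir predeceased; the 1/8 allotted to Asgeir's branch passes to Asgeir's issue by representation.
The 1/8 is divided into 2 equal shares of 1/16 among Tove, Kolbein.
Tove predeceased; the 1/16 allotted to Tove's branch passes to Tove's issue by representation.
The 1/16 is divided into 3 equal shares of 1/48 among Eirik, Frida, Vidar.
Eirik is living and takes 1/48.
Frida is living and takes 1/48.
Vidar is living and takes 1/48.
Kolbein is living and takes 1/16.
Oskar predeceased; the 1/8 allotted to Oskar's branch passes to Oskar's issue by representation.
The 1/8 is divided into 3 equal shares of 1/24 among Brynja, Njord, Jorunn.
Brynja is living and takes 1/24.
Njord predeceased; the 1/24 allotted to Njord's branch passes to Njord's issue by representation.
Ylva is the sole taker at this level and receives the full 1/24.
Jorunn is living and takes 1/24.

Brynja 1/24; Eirik 1/48; Frida 1/48; Gudrun 1/2; Hakon 1/8; Hallvard 1/24; Jorunn 1/24; Kolbein 1/16; Magnus 1/24; Trygve 1/24; Vidar 1/48; Ylva 1/24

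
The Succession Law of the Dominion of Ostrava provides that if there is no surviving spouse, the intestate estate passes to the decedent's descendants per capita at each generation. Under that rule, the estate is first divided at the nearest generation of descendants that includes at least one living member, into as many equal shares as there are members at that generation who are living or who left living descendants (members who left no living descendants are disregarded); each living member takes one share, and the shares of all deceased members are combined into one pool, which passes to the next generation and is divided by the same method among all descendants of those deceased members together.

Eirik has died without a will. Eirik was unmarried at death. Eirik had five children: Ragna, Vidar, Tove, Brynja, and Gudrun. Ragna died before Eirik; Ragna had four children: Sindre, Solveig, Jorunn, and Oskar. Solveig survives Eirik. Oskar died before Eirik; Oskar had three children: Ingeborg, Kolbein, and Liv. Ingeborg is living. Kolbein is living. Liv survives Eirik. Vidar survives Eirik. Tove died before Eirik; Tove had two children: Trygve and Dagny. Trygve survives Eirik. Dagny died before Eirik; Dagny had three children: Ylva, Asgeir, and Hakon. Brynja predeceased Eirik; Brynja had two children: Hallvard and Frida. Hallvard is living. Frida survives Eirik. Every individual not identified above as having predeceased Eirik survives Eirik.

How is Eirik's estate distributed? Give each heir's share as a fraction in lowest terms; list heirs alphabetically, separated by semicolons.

There is no surviving spouse, so the entire estate passes to Eirik's descendants per capita at each generation.
At generation 1 (Ragna, Vidar, Tove, Brynja, Gudrun) there are 5 shares of (1)/5 = 1/5 each.
Living: Vidar and Gudrun — each takes 1/5.
Deceased: Ragna, Tove, and Brynja. Their combined 3/5 is pooled and carried to generation 2.
At generation 2 (Sindre, Solveig, Jorunn, Oskar, Trygve, Dagny, Hallvard, Frida) there are 8 shares of (3/5)/8 = 3/40 each.
Living: Sindre, Solveig, Jorunn, Trygve, Hallvard, and Frida — each takes 3/40.
Deceased: Oskar and Dagny. Their combined 3/20 is pooled and carried to generation 3.
At generation 3 (Ingeborg, Kolbein, Liv, Ylva, Asgeir, Hakon) there are 6 shares of (3/20)/6 = 1/40 each.
Living: Ingeborg, Kolbein, Liv, Ylva, Asgeir, and Hakon — each takes 1/40.

Asgeir 1/40; Frida 3/40; Gudrun 1/5; Hakon 1/40; Hallvard 3/40; Ingeborg 1/40; Jorunn 3/40; Kolbein 1/40; Liv 1/40; Sindre 3/40; Solveig 3/40; Trygve 3/40; Vidar 1/5; Ylva 1/40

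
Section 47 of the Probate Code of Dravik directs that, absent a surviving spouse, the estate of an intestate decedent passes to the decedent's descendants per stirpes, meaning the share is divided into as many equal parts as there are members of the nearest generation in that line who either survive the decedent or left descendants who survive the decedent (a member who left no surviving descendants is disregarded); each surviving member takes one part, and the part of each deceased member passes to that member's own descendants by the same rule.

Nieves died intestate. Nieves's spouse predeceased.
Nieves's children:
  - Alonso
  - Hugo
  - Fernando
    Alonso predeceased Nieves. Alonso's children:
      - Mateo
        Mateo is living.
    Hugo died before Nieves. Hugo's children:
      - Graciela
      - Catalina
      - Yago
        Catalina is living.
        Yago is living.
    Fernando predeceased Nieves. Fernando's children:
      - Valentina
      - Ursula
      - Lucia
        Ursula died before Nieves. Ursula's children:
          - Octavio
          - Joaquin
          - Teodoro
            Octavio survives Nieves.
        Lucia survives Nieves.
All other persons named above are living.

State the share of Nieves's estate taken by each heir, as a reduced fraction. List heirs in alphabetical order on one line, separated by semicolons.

There is no surviving spouse, so the entire estate passes to Nieves's descendants per stirpes.
The estate is divided into 3 equal shares of 1/3 among Alonso, Hugo, Fernando.
Alonso predeceased; the 1/3 allotted to Alonso's branch passes to Alonso's issue by representation.
Mateo is the sole taker at this level and receives the full 1/3.
Hugo predeceased; the 1/3 allotted to Hugo's branch passes to Hugo's issue by representation.
The 1/3 is divided into 3 equal shares of 1/9 among Graciela, Catalina, Yago.
Graciela is living and takes 1/9.
Catalina is living and takes 1/9.
Yago is living and takes 1/9.
Fernando predeceased; the 1/3 allotted to Fernando's branch passes to Fernando's issue by representation.
The 1/3 is divided into 3 equal shares of 1/9 among Valentina, Ursula, Lucia.
Valentina is living and takes 1/9.
Ursula predeceased; the 1/9 allotted to Ursula's branch passes to Ursula's issue by representation.
The 1/9 is divided into 3 equal shares of 1/27 among Octavio, Joaquin, Teodoro.
Octavio is living and takes 1/27.
Joaquin is living and takes 1/27.
Teodoro is living and takes 1/27.
Lucia is living and takes 1/9.

Catalina 1/9; Graciela 1/9; Joaquin 1/27; Lucia 1/9; Mateo 1/3; Octavio 1/27; Teodoro 1/27; Valentina 1/9; Yago 1/9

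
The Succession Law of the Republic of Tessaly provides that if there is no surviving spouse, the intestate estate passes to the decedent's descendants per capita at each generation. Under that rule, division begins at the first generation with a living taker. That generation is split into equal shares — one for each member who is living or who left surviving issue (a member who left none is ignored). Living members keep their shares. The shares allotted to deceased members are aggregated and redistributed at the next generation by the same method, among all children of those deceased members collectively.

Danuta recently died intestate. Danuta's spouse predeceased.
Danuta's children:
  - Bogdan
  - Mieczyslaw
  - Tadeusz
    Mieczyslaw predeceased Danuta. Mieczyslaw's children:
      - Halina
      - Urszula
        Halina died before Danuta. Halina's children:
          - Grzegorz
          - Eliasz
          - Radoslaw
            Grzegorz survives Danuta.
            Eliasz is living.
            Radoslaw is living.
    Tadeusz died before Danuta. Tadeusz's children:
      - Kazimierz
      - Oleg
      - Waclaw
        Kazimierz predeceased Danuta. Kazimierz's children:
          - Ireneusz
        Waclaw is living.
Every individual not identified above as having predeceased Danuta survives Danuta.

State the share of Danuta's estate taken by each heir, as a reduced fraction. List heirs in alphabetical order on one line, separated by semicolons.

There is no surviving spouse, so the entire estate passes to Danuta's descendants per capita at each generation.
At generation 1 (Bogdan, Mieczyslaw, Tadeusz) there are 3 shares of (1)/3 = 1/3 each.
Living: Bogdan — each takes 1/3.
Deceased: Mieczyslaw and Tadeusz. Their combined 2/3 is pooled and carried to generation 2.
At generation 2 (Halina, Urszula, Kazimierz, Oleg, Waclaw) there are 5 shares of (2/3)/5 = 2/15 each.
Living: Urszula, Oleg, and Waclaw — each takes 2/15.
Deceased: Halina and Kazimierz. Their combined 4/15 is pooled and carried to generation 3.
At generation 3 (Grzegorz, Eliasz, Radoslaw, Ireneusz) there are 4 shares of (4/15)/4 = 1/15 each.
Living: Grzegorz, Eliasz, Radoslaw, and Ireneusz — each takes 1/15.

Bogdan 1/3; Eliasz 1/15; Grzegorz 1/15; Ireneusz 1/15; Oleg 2/15; Radoslaw 1/15; Urszula 2/15; Waclaw 2/15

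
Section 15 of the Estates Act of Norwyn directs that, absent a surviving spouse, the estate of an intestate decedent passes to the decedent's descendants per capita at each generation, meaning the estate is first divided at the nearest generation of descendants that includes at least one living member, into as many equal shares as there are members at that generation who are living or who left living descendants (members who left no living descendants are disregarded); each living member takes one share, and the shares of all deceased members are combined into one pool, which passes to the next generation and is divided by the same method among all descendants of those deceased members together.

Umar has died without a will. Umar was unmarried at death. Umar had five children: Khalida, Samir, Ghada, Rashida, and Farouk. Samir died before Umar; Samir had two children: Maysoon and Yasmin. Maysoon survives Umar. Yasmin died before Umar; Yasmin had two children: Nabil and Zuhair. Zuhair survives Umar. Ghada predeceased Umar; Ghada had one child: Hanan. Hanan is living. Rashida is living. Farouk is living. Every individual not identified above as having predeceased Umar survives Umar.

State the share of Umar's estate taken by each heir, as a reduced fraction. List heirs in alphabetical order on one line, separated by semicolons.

Farouk 1/5; Hanan 2/15; Khalida 1/5; Maysoon 2/15; Nabil 1/15; Rashida 1/5; Zuhair 1/15

There is no surviving spouse, so the entire estate passes to Umar's descendants per capita at each generation.
At generation 1 (Khalida, Samir, Ghada, Rashida, Farouk) there are 5 shares of (1)/5 = 1/5 each.
Living: Khalida, Rashida, and Farouk — each takes 1/5.
Deceased: Samir and Ghada. Their combined 2/5 is pooled and carried to generation 2.
At generation 2 (Maysoon, Yasmin, Hanan) there are 3 shares of (2/5)/3 = 2/15 each.
Living: Maysoon and Hanan — each takes 2/15.
Deceased: Yasmin. That 2/15 share is carried to generation 3.
At generation 3 (Nabil, Zuhair) there are 2 shares of (2/15)/2 = 1/15 each.
Living: Nabil and Zuhair — each takes 1/15.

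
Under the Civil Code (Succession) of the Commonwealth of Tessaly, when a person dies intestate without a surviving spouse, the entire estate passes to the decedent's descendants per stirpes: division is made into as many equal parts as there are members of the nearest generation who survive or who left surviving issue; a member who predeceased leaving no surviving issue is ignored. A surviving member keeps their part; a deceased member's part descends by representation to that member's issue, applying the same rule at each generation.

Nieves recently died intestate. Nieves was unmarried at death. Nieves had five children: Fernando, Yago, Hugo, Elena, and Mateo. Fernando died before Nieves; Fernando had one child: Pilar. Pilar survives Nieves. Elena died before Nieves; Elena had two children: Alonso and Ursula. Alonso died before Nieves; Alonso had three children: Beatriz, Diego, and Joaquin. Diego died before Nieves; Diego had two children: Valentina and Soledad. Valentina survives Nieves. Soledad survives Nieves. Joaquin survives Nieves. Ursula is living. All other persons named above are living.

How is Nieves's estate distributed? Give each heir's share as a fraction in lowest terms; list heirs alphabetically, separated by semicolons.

Beatriz 1/30; Hugo 1/5; Joaquin 1/30; Mateo 1/5; Pilar 1/5; Soledad 1/60; Ursula 1/10; Valentina 1/60; Yago 1/5

There is no surviving spouse, so the entire estate passes to Nieves's descendants per stirpes.
The estate is divided into 5 equal shares of 1/5 among Fernando, Yago, Hugo, Elena, Mateo.
Fernando predeceased; the 1/5 allotted to Fernando's branch passes to Fernando's issue by representation.
Pilar is the sole taker at this level and receives the full 1/5.
Yago is living and takes 1/5.
Hugo is living and takes 1/5.
Elena predeceased; the 1/5 allotted to Elena's branch passes to Elena's issue by representation.
The 1/5 is divided into 2 equal shares of 1/10 among Alonso, Ursula.
Alonso predeceased; the 1/10 allotted to Alonso's branch passes to Alonso's issue by representation.
The 1/10 is divided into 3 equal shares of 1/30 among Beatriz, Diego, Joaquin.
Beatriz is living and takes 1/30.
Diego predeceased; the 1/30 allotted to Diego's branch passes to Diego's issue by representation.
The 1/30 is divided into 2 equal shares of 1/60 among Valentina, Soledad.
Valentina is living and takes 1/60.
Soledad is living and takes 1/60.
Joaquin is living and takes 1/30.
Ursula is living and takes 1/10.
Mateo is living and takes 1/5.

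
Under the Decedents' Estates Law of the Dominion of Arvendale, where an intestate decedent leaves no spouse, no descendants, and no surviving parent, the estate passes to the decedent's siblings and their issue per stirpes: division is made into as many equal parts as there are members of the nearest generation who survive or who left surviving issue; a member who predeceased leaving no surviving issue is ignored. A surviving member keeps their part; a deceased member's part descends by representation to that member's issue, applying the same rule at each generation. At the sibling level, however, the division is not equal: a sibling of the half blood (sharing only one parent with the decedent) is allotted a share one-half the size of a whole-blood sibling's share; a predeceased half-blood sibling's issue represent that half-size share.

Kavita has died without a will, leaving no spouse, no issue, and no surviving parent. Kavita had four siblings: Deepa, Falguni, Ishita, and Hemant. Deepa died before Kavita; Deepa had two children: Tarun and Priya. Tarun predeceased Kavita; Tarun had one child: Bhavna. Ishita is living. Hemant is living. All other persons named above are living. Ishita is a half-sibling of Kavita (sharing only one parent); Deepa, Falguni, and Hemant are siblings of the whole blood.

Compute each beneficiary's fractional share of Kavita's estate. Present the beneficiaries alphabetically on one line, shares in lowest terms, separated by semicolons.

Bhavna 1/7; Falguni 2/7; Hemant 2/7; Ishita 1/7; Priya 1/7

No spouse, descendants, or parent survives, so the estate passes to Kavita's siblings per stirpes.
Half-blood siblings count for one-half the weight of whole-blood siblings at the initial division.
Dividing 1 in proportion to weights (total weight 7/2): Deepa (weight 1) → 2/7; Falguni (weight 1) → 2/7; Ishita (weight 1/2) → 1/7; Hemant (weight 1) → 2/7.
Deepa predeceased; the 2/7 allotted to Deepa's branch passes to Deepa's issue by representation.
The 2/7 is divided into 2 equal shares of 1/7 among Tarun, Priya.
Tarun predeceased; the 1/7 allotted to Tarun's branch passes to Tarun's issue by representation.
Bhavna is the sole taker at this level and receives the full 1/7.
Priya is living and takes 1/7.
Falguni is living and takes 2/7.
Ishita is living and takes 1/7.
Hemant is living and takes 2/7.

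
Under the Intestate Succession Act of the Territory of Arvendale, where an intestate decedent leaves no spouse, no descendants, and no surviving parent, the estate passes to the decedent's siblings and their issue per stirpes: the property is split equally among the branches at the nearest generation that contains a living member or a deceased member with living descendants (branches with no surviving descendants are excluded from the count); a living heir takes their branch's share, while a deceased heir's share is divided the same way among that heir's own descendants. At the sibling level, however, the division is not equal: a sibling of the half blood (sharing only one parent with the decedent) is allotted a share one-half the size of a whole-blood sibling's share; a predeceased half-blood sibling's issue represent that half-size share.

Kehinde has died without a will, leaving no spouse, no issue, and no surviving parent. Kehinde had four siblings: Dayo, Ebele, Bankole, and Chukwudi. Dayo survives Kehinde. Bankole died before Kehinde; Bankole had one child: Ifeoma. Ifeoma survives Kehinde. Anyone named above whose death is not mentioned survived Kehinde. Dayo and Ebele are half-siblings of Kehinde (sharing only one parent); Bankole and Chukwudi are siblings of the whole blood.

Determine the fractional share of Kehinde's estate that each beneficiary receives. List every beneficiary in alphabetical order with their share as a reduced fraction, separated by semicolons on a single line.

No spouse, descendants, or parent survives, so the estate passes to Kehinde's siblings per stirpes.
Half-blood siblings count for one-half the weight of whole-blood siblings at the initial division.
Dividing 1 in proportion to weights (total weight 3): Dayo (weight 1/2) → 1/6; Ebele (weight 1/2) → 1/6; Bankole (weight 1) → 1/3; Chukwudi (weight 1) → 1/3.
Dayo is living and takes 1/6.
Ebele is living and takes 1/6.
Bankole predeceased; the 1/3 allotted to Bankole's branch passes to Bankole's issue by representation.
Ifeoma is the sole taker at this level and receives the full 1/3.
Chukwudi is living and takes 1/3.

Chukwudi 1/3; Dayo 1/6; Ebele 1/6; Ifeoma 1/3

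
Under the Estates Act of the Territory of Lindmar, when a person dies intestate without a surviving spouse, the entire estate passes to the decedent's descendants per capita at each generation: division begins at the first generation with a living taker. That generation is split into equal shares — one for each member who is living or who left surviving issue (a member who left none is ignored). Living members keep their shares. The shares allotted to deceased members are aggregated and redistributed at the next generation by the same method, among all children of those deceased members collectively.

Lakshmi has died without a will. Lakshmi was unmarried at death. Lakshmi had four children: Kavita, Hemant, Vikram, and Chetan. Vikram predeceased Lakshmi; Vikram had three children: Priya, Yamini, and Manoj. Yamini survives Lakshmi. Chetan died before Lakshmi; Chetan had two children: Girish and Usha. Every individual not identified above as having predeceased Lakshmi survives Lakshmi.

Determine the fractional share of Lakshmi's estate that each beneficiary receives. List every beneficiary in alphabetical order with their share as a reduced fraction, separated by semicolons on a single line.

Girish 1/10; Hemant 1/4; Kavita 1/4; Manoj 1/10; Priya 1/10; Usha 1/10; Yamini 1/10

There is no surviving spouse, so the entire estate passes to Lakshmi's descendants per capita at each generation.
At generation 1 (Kavita, Hemant, Vikram, Chetan) there are 4 shares of (1)/4 = 1/4 each.
Living: Kavita and Hemant — each takes 1/4.
Deceased: Vikram and Chetan. Their combined 1/2 is pooled and carried to generation 2.
At generation 2 (Priya, Yamini, Manoj, Girish, Usha) there are 5 shares of (1/2)/5 = 1/10 each.
Living: Priya, Yamini, Manoj, Girish, and Usha — each takes 1/10.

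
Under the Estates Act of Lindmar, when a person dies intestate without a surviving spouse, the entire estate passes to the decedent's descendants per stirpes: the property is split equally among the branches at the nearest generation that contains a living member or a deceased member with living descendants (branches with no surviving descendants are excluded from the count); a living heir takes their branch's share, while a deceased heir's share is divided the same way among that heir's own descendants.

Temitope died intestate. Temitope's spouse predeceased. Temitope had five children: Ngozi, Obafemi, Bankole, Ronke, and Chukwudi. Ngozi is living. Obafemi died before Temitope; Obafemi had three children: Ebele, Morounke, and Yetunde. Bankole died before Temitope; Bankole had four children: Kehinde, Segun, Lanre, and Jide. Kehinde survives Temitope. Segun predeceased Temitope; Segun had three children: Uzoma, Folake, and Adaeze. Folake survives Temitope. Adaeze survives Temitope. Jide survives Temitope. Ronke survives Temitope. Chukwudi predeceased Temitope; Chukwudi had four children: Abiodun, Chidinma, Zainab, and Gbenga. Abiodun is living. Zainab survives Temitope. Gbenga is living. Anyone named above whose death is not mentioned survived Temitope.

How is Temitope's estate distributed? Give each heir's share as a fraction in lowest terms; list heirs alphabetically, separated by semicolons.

Abiodun 1/20; Adaeze 1/60; Chidinma 1/20; Ebele 1/15; Folake 1/60; Gbenga 1/20; Jide 1/20; Kehinde 1/20; Lanre 1/20; Morounke 1/15; Ngozi 1/5; Ronke 1/5; Uzoma 1/60; Yetunde 1/15; Zainab 1/20

There is no surviving spouse, so the entire estate passes to Temitope's descendants per stirpes.
The estate is divided into 5 equal shares of 1/5 among Ngozi, Obafemi, Bankole, Ronke, Chukwudi.
Ngozi is living and takes 1/5.
Obafemi predeceased; the 1/5 allotted to Obafemi's branch passes to Obafemi's issue by representation.
The 1/5 is divided into 3 equal shares of 1/15 among Ebele, Morounke, Yetunde.
Ebele is living and takes 1/15.
Morounke is living and takes 1/15.
Yetunde is living and takes 1/15.
Bankole predeceased; the 1/5 allotted to Bankole's branch passes to Bankole's issue by representation.
The 1/5 is divided into 4 equal shares of 1/20 among Kehinde, Segun, Lanre, Jide.
Kehinde is living and takes 1/20.
Segun predeceased; the 1/20 allotted to Segun's branch passes to Segun's issue by representation.
The 1/20 is divided into 3 equal shares of 1/60 among Uzoma, Folake, Adaeze.
Uzoma is living and takes 1/60.
Folake is living and takes 1/60.
Adaeze is living and takes 1/60.
Lanre is living and takes 1/20.
Jide is living and takes 1/20.
Ronke is living and takes 1/5.
Chukwudi predeceased; the 1/5 allotted to Chukwudi's branch passes to Chukwudi's issue by representation.
The 1/5 is divided into 4 equal shares of 1/20 among Abiodun, Chidinma, Zainab, Gbenga.
Abiodun is living and takes 1/20.
Chidinma is living and takes 1/20.
Zainab is living and takes 1/20.
Gbenga is living and takes 1/20.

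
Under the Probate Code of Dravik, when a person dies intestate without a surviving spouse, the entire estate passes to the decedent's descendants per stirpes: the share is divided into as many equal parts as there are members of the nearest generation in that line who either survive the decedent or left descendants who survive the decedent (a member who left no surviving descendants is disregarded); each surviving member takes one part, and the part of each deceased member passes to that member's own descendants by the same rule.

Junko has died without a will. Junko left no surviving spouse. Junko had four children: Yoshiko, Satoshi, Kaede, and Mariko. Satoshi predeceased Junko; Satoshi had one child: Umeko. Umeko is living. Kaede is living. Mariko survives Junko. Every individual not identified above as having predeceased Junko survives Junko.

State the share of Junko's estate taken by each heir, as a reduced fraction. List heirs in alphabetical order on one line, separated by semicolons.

There is no surviving spouse, so the entire estate passes to Junko's descendants per stirpes.
The estate is divided into 4 equal shares of 1/4 among Yoshiko, Satoshi, Kaede, Mariko.
Yoshiko is living and takes 1/4.
Satoshi predeceased; the 1/4 allotted to Satoshi's branch passes to Satoshi's issue by representation.
Umeko is the sole taker at this level and receives the full 1/4.
Kaede is living and takes 1/4.
Mariko is living and takes 1/4.

Kaede 1/4; Mariko 1/4; Umeko 1/4; Yoshiko 1/4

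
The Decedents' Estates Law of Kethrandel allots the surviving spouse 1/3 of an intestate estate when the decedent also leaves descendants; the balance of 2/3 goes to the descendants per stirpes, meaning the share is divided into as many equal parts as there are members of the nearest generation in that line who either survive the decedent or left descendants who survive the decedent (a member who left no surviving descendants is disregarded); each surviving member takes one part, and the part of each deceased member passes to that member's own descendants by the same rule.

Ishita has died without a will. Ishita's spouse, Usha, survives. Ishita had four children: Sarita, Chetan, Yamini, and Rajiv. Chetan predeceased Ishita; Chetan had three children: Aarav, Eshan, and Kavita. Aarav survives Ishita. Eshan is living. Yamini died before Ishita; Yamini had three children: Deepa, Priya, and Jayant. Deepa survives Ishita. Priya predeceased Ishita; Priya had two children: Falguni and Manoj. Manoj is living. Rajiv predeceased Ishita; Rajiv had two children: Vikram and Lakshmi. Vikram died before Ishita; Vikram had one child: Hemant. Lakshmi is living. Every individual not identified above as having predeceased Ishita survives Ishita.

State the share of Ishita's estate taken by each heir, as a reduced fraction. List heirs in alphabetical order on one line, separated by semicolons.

Usha, as surviving spouse, takes 1/3.
The remaining 2/3 passes to Ishita's descendants per stirpes.
The 2/3 is divided into 4 equal shares of 1/6 among Sarita, Chetan, Yamini, Rajiv.
Sarita is living and takes 1/6.
Chetan predeceased; the 1/6 allotted to Chetan's branch passes to Chetan's issue by representation.
The 1/6 is divided into 3 equal shares of 1/18 among Aarav, Eshan, Kavita.
Aarav is living and takes 1/18.
Eshan is living and takes 1/18.
Kavita is living and takes 1/18.
Yamini predeceased; the 1/6 allotted to Yamini's branch passes to Yamini's issue by representation.
The 1/6 is divided into 3 equal shares of 1/18 among Deepa, Priya, Jayant.
Deepa is living and takes 1/18.
Priya predeceased; the 1/18 allotted to Priya's branch passes to Priya's issue by representation.
The 1/18 is divided into 2 equal shares of 1/36 among Falguni, Manoj.
Falguni is living and takes 1/36.
Manoj is living and takes 1/36.
Jayant is living and takes 1/18.
Rajiv predeceased; the 1/6 allotted to Rajiv's branch passes to Rajiv's issue by representation.
The 1/6 is divided into 2 equal shares of 1/12 among Vikram, Lakshmi.
Vikram predeceased; the 1/12 allotted to Vikram's branch passes to Vikram's issue by representation.
Hemant is the sole taker at this level and receives the full 1/12.
Lakshmi is living and takes 1/12.

Aarav 1/18; Deepa 1/18; Eshan 1/18; Falguni 1/36; Hemant 1/12; Jayant 1/18; Kavita 1/18; Lakshmi 1/12; Manoj 1/36; Sarita 1/6; Usha 1/3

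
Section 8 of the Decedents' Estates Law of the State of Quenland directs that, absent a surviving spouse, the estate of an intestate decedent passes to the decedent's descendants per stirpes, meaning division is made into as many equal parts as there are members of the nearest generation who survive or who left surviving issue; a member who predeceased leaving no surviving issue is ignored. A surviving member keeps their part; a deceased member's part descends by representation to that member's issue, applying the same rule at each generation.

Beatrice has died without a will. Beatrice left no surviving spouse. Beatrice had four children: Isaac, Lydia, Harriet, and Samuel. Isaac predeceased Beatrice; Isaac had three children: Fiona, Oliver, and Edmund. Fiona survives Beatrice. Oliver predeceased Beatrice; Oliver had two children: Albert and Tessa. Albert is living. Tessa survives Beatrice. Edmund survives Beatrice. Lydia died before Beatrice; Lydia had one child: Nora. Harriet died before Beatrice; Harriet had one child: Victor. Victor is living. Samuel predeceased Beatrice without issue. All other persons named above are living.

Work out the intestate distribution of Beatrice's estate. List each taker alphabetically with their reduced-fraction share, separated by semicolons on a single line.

Albert 1/18; Edmund 1/9; Fiona 1/9; Nora 1/3; Tessa 1/18; Victor 1/3

There is no surviving spouse, so the entire estate passes to Beatrice's descendants per stirpes.
Samuel left no surviving issue, so that branch lapses and is disregarded.
The estate is divided into 3 equal shares of 1/3 among Isaac, Lydia, Harriet.
Isaac predeceased; the 1/3 allotted to Isaac's branch passes to Isaac's issue by representation.
The 1/3 is divided into 3 equal shares of 1/9 among Fiona, Oliver, Edmund.
Fiona is living and takes 1/9.
Oliver predeceased; the 1/9 allotted to Oliver's branch passes to Oliver's issue by representation.
The 1/9 is divided into 2 equal shares of 1/18 among Albert, Tessa.
Albert is living and takes 1/18.
Tessa is living and takes 1/18.
Edmund is living and takes 1/9.
Lydia predeceased; the 1/3 allotted to Lydia's branch passes to Lydia's issue by representation.
Nora is the sole taker at this level and receives the full 1/3.
Harriet predeceased; the 1/3 allotted to Harriet's branch passes to Harriet's issue by representation.
Victor is the sole taker at this level and receives the full 1/3.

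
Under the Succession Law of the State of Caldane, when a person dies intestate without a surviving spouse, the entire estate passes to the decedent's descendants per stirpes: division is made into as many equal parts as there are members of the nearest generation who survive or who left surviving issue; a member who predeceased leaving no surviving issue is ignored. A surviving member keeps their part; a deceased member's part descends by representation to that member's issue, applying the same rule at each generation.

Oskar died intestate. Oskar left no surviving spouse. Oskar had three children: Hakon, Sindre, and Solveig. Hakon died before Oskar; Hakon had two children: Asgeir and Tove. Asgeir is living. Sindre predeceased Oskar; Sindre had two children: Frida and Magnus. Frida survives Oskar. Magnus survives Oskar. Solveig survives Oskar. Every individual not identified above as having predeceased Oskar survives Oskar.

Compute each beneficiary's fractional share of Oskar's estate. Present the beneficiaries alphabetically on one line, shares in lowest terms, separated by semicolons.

There is no surviving spouse, so the entire estate passes to Oskar's descendants per stirpes.
The estate is divided into 3 equal shares of 1/3 among Hakon, Sindre, Solveig.
Hakon predeceased; the 1/3 allotted to Hakon's branch passes to Hakon's issue by representation.
The 1/3 is divided into 2 equal shares of 1/6 among Asgeir, Tove.
Asgeir is living and takes 1/6.
Tove is living and takes 1/6.
Sindre predeceased; the 1/3 allotted to Sindre's branch passes to Sindre's issue by representation.
The 1/3 is divided into 2 equal shares of 1/6 among Frida, Magnus.
Frida is living and takes 1/6.
Magnus is living and takes 1/6.
Solveig is living and takes 1/3.

Asgeir 1/6; Frida 1/6; Magnus 1/6; Solveig 1/3; Tove 1/6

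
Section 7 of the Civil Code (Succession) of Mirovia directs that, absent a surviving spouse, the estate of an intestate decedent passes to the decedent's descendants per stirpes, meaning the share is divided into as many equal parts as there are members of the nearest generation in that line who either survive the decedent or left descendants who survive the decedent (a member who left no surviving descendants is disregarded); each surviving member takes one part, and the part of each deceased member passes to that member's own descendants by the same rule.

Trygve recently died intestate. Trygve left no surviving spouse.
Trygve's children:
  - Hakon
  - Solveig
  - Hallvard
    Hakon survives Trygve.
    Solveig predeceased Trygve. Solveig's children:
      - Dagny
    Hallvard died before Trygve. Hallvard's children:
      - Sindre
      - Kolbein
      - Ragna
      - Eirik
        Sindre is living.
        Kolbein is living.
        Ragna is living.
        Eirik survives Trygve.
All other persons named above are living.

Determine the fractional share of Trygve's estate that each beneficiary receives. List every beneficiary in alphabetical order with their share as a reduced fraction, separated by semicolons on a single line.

Dagny 1/3; Eirik 1/12; Hakon 1/3; Kolbein 1/12; Ragna 1/12; Sindre 1/12

There is no surviving spouse, so the entire estate passes to Trygve's descendants per stirpes.
The estate is divided into 3 equal shares of 1/3 among Hakon, Solveig, Hallvard.
Hakon is living and takes 1/3.
Solveig predeceased; the 1/3 allotted to Solveig's branch passes to Solveig's issue by representation.
Dagny is the sole taker at this level and receives the full 1/3.
Hallvard predeceased; the 1/3 allotted to Hallvard's branch passes to Hallvard's issue by representation.
The 1/3 is divided into 4 equal shares of 1/12 among Sindre, Kolbein, Ragna, Eirik.
Sindre is living and takes 1/12.
Kolbein is living and takes 1/12.
Ragna is living and takes 1/12.
Eirik is living and takes 1/12.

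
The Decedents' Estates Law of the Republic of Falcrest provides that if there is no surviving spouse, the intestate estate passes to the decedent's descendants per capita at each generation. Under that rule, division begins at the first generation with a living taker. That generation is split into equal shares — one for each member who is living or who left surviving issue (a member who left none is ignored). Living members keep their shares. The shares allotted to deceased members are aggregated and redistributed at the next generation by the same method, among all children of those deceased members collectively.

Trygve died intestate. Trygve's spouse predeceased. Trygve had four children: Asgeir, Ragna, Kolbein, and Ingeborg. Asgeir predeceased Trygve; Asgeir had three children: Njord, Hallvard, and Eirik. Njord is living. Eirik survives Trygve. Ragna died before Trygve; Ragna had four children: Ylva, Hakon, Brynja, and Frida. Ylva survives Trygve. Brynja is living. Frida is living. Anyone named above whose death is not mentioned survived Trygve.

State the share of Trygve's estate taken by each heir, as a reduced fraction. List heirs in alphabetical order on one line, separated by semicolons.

There is no surviving spouse, so the entire estate passes to Trygve's descendants per capita at each generation.
At generation 1 (Asgeir, Ragna, Kolbein, Ingeborg) there are 4 shares of (1)/4 = 1/4 each.
Living: Kolbein and Ingeborg — each takes 1/4.
Deceased: Asgeir and Ragna. Their combined 1/2 is pooled and carried to generation 2.
At generation 2 (Njord, Hallvard, Eirik, Ylva, Hakon, Brynja, Frida) there are 7 shares of (1/2)/7 = 1/14 each.
Living: Njord, Hallvard, Eirik, Ylva, Hakon, Brynja, and Frida — each takes 1/14.

Brynja 1/14; Eirik 1/14; Frida 1/14; Hakon 1/14; Hallvard 1/14; Ingeborg 1/4; Kolbein 1/4; Njord 1/14; Ylva 1/14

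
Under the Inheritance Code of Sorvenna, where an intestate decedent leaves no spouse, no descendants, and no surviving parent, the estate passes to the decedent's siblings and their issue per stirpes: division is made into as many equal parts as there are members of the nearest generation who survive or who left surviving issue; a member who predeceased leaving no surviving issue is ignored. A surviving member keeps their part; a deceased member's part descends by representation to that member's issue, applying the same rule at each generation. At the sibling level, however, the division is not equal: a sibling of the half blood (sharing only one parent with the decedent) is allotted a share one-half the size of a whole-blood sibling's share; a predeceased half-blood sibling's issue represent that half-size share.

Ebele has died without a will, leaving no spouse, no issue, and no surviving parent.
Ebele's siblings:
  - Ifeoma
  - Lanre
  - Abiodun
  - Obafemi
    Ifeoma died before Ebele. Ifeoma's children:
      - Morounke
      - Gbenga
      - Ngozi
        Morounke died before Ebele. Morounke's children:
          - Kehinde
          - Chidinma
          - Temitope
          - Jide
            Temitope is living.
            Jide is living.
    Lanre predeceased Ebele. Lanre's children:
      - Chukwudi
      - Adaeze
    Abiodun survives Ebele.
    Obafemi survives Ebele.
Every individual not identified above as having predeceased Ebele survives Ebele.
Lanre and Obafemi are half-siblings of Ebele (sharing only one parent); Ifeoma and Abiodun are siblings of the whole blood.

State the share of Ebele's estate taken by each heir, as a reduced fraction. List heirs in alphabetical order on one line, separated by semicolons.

No spouse, descendants, or parent survives, so the estate passes to Ebele's siblings per stirpes.
Half-blood siblings count for one-half the weight of whole-blood siblings at the initial division.
Dividing 1 in proportion to weights (total weight 3): Ifeoma (weight 1) → 1/3; Lanre (weight 1/2) → 1/6; Abiodun (weight 1) → 1/3; Obafemi (weight 1/2) → 1/6.
Ifeoma predeceased; the 1/3 allotted to Ifeoma's branch passes to Ifeoma's issue by representation.
The 1/3 is divided into 3 equal shares of 1/9 among Morounke, Gbenga, Ngozi.
Morounke predeceased; the 1/9 allotted to Morounke's branch passes to Morounke's issue by representation.
The 1/9 is divided into 4 equal shares of 1/36 among Kehinde, Chidinma, Temitope, Jide.
Kehinde is living and takes 1/36.
Chidinma is living and takes 1/36.
Temitope is living and takes 1/36.
Jide is living and takes 1/36.
Gbenga is living and takes 1/9.
Ngozi is living and takes 1/9.
Lanre predeceased; the 1/6 allotted to Lanre's branch passes to Lanre's issue by representation.
The 1/6 is divided into 2 equal shares of 1/12 among Chukwudi, Adaeze.
Chukwudi is living and takes 1/12.
Adaeze is living and takes 1/12.
Abiodun is living and takes 1/3.
Obafemi is living and takes 1/6.

Abiodun 1/3; Adaeze 1/12; Chidinma 1/36; Chukwudi 1/12; Gbenga 1/9; Jide 1/36; Kehinde 1/36; Ngozi 1/9; Obafemi 1/6; Temitope 1/36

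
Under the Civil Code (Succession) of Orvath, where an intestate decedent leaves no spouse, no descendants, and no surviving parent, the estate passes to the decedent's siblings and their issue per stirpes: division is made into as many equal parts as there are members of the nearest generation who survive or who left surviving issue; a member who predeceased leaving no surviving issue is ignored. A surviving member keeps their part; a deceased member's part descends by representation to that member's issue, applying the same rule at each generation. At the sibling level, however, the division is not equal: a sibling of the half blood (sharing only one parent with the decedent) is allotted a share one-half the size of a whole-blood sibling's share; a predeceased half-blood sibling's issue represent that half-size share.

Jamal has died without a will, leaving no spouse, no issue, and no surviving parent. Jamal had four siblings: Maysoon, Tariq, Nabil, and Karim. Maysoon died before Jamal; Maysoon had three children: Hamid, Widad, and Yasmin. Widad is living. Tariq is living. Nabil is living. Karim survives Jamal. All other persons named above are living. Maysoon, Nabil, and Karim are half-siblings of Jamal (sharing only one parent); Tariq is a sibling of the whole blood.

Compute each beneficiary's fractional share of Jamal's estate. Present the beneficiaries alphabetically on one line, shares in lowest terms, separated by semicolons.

No spouse, descendants, or parent survives, so the estate passes to Jamal's siblings per stirpes.
Half-blood siblings count for one-half the weight of whole-blood siblings at the initial division.
Dividing 1 in proportion to weights (total weight 5/2): Maysoon (weight 1/2) → 1/5; Tariq (weight 1) → 2/5; Nabil (weight 1/2) → 1/5; Karim (weight 1/2) → 1/5.
Maysoon predeceased; the 1/5 allotted to Maysoon's branch passes to Maysoon's issue by representation.
The 1/5 is divided into 3 equal shares of 1/15 among Hamid, Widad, Yasmin.
Hamid is living and takes 1/15.
Widad is living and takes 1/15.
Yasmin is living and takes 1/15.
Tariq is living and takes 2/5.
Nabil is living and takes 1/5.
Karim is living and takes 1/5.

Hamid 1/15; Karim 1/5; Nabil 1/5; Tariq 2/5; Widad 1/15; Yasmin 1/15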